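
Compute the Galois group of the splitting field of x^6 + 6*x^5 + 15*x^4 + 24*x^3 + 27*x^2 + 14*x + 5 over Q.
The polynomial f is an irreducible sextic over Q, so G = Gal(f/Q) is one of the 16 transitive subgroups 6T1, ..., 6T16 of S_6. The discriminant of f is -82751488, which is not a perfect square, so G is not contained in A_6. The transitive groups of degree 6 not contained in A_6 are: C_6 (6T1, order 6), S_3 (6T2, order 6), D_6 (6T3, order 12), C_3 x S_3 (6T5, order 18), A_4 x C_2 (6T6, order 24), S_4 (6T8, order 24), S_3 x S_3 (6T9, order 36), S_4 x C_2 (6T11, order 48), (S_3 x S_3) : C_2 (6T13, order 72), PGL(2,5) (6T14, order 120), S_6 (6T16, order 720). By Dedekind's theorem, for a prime p not dividing disc(f) the degrees of the irreducible factors of f mod p form the cycle type of an element of G. Factoring f modulo the 3 such primes p <= 7 (skipping 2, which divides the discriminant), each new pattern first appears at: mod 3: f = (x^6 + 2x + 2), pattern 6; mod 5: f = (x)(x + 2)(x^4 + 4x^3 + 2x^2 + 2), pattern 4+1+1; mod 7: f = (x + 4)(x^2 + 3x + 6)(x^3 + 6x^2 + 4x + 4), pattern 3+2+1. No other pattern occurs in this range, so the set of observed cycle types is {6, 4+1+1, 3+2+1}. Among the candidates above, the only group containing elements of all these cycle types is S_6 (6T16); every other candidate lacks at least one of them. Hence G = S_6 (6T16), of order 720.

S_6, the symmetric group on 6 letters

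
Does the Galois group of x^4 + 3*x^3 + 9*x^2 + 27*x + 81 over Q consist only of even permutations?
No

The polynomial is irreducible of degree 4 over Q. Its discriminant is 66430125, which is not a perfect square. A Galois group lies in the alternating group exactly when the discriminant is a square in Q, so the Galois group (C_4) is not contained in A_4.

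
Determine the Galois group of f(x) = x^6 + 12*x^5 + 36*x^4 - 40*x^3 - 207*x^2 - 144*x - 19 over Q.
6T6: A_4 x C_2

The polynomial f is an irreducible sextic over Q, so G = Gal(f/Q) is one of the 16 transitive subgroups 6T1, ..., 6T16 of S_6. The discriminant of f is -9221581132716096, which is not a perfect square, so G is not contained in A_6. The transitive groups of degree 6 not contained in A_6 are: C_6 (6T1, order 6), S_3 (6T2, order 6), D_6 (6T3, order 12), C_3 x S_3 (6T5, order 18), A_4 x C_2 (6T6, order 24), S_4 (6T8, order 24), S_3 x S_3 (6T9, order 36), S_4 x C_2 (6T11, order 48), (S_3 x S_3) : C_2 (6T13, order 72), PGL(2,5) (6T14, order 120), S_6 (6T16, order 720). By Dedekind's theorem, for a prime p not dividing disc(f) the degrees of the irreducible factors of f mod p form the cycle type of an element of G. Factoring f modulo the 33 such primes p <= 149 (skipping 2, 3, which divide the discriminant), each new pattern first appears at: mod 5: f = (x^3 + 3x^2 + 4)(x^3 + 4x^2 + 4x + 4), pattern 3+3; mod 7: f = (x^6 + 5x^5 + x^4 + 2x^3 + 3x^2 + 3x + 2), pattern 6; mod 17: f = (x + 1)(x + 2)(x^2 + 10x + 1)(x^2 + 16x + 16), pattern 2+2+1+1; mod 19: f = (x)(x + 6)(x + 15)(x + 18)(x^2 + 11x + 13), pattern 2+1+1+1+1; mod 71: f = (x^2 + 33x + 31)(x^2 + 53x + 40)(x^2 + 68x + 36), pattern 2+2+2. No other pattern occurs in this range, so the set of observed cycle types is {3+3, 6, 2+2+1+1, 2+1+1+1+1, 2+2+2}. The candidates containing elements of all these cycle types are A_4 x C_2 (6T6) of order 24, S_4 x C_2 (6T11) of order 48, (S_3 x S_3) : C_2 (6T13) of order 72, S_6 (6T16) of order 720; the others are excluded. The observed types are precisely the cycle types that occur in A_4 x C_2 (6T6) (apart from the identity). Each of the other remaining candidates has further cycle types, and by the Chebotarev density theorem the matching factorization patterns would occur for a proportion of primes equal to their share of the group: S_4 x C_2 (6T11) additionally contains elements of type 4+2, 4+1+1 (12 of its 48 elements, about 25% of primes); (S_3 x S_3) : C_2 (6T13) additionally contains elements of type 4+2, 3+2+1, 3+1+1+1 (34 of its 72 elements, about 47% of primes); S_6 (6T16) additionally contains elements of type 5+1, 4+2, 4+1+1, 3+2+1, 3+1+1+1 (484 of its 720 elements, about 67% of primes). None of the 33 primes tested shows any such pattern (for each of these groups the chance of that is below 10^-4), which rules them out. Hence G = A_4 x C_2 (6T6), of order 24.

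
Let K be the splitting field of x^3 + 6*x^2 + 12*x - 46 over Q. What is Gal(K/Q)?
S_3

The polynomial is an irreducible cubic over Q and its discriminant is -78732, which is not a perfect square. For an irreducible cubic, a non-square discriminant gives Galois group S_3.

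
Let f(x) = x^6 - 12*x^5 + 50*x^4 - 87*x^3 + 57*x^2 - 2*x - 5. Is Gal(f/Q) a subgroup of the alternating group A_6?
The polynomial is irreducible of degree 6 over Q. Its discriminant is 30991489 = 5567^2, a perfect square. A Galois group lies in the alternating group exactly when the discriminant is a square in Q, so the Galois group (PSL(2,5)) is contained in A_6.

Yes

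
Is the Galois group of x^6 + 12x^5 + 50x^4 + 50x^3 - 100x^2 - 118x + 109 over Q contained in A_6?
Yes

The polynomial is irreducible of degree 6 over Q. Its discriminant is 38875225000000 = 6235000^2, a perfect square. A Galois group lies in the alternating group exactly when the discriminant is a square in Q, so the Galois group ((C_3 x C_3) : C_4) is contained in A_6.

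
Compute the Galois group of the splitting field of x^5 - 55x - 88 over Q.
The polynomial f is an irreducible quintic over Q, so G = Gal(f/Q) is a transitive subgroup of S_5: one of C_5 (5T1, order 5), D_5 (5T2, order 10), F_20 (5T3, order 20), A_5 (5T4, order 60) or S_5 (5T5, order 120). The discriminant of f is 58564000000 = 242000^2, a perfect square, so G is contained in A_5. The transitive groups of degree 5 contained in A_5 are: C_5 (5T1, order 5), D_5 (5T2, order 10), A_5 (5T4, order 60). By Dedekind's theorem, for a prime p not dividing disc(f) the degrees of the irreducible factors of f mod p form the cycle type of an element of G. Factoring f modulo the 3 such primes p <= 13 (skipping 2, 5, 11, which divide the discriminant), each new pattern first appears at: mod 3: f = (x^5 + 2x + 2), pattern 5; mod 13: f = (x + 5)(x + 7)(x^3 + x^2 + 5x + 9), pattern 3+1+1. No other pattern occurs in this range, so the set of observed cycle types is {5, 3+1+1}. Among the candidates above, the only group containing elements of all these cycle types is A_5 (5T4) — each of C_5 (5T1), D_5 (5T2) lacks at least one of them. Hence G = A_5 (5T4), of order 60.

A_5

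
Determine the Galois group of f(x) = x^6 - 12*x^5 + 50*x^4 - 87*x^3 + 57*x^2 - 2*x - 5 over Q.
PSL(2,5) (order 60)

The polynomial f is an irreducible sextic over Q, so G = Gal(f/Q) is one of the 16 transitive subgroups 6T1, ..., 6T16 of S_6. The discriminant of f is 30991489 = 5567^2, a perfect square, so G is contained in A_6. The transitive groups of degree 6 contained in A_6 are: A_4 (6T4, order 12), S_4 (6T7, order 24), (C_3 x C_3) : C_4 (6T10, order 36), PSL(2,5) (6T12, order 60), A_6 (6T15, order 360). By Dedekind's theorem, for a prime p not dividing disc(f) the degrees of the irreducible factors of f mod p form the cycle type of an element of G. Factoring f modulo the 21 such primes p <= 79 (skipping 19, which divides the discriminant), each new pattern first appears at: mod 2: f = (x + 1)(x^5 + x^4 + x^3 + x + 1), pattern 5+1; mod 7: f = (x^3 + 3x^2 + x + 1)(x^3 + 6x^2 + 3x + 2), pattern 3+3; mod 61: f = (x + 35)(x + 57)(x^2 + 7x + 30)(x^2 + 11x + 13), pattern 2+2+1+1. No other pattern occurs in this range, so the set of observed cycle types is {5+1, 3+3, 2+2+1+1}. The candidates containing elements of all these cycle types are PSL(2,5) (6T12) of order 60, A_6 (6T15) of order 360; the others are excluded. The observed types are precisely the cycle types that occur in PSL(2,5) (6T12) (apart from the identity). Each of the other remaining candidates has further cycle types, and by the Chebotarev density theorem the matching factorization patterns would occur for a proportion of primes equal to their share of the group: A_6 (6T15) additionally contains elements of type 4+2, 3+1+1+1 (130 of its 360 elements, about 36% of primes). None of the 21 primes tested shows any such pattern (for each of these groups the chance of that is below 10^-4), which rules them out. Hence G = PSL(2,5) (6T12), of order 60.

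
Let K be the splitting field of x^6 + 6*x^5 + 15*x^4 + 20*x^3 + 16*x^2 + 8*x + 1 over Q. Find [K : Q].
The degree of the splitting field over Q equals the order of the Galois group, so first determine the group. The polynomial f is an irreducible sextic over Q, so G = Gal(f/Q) is one of the 16 transitive subgroups 6T1, ..., 6T16 of S_6. The discriminant of f is 61504 = 248^2, a perfect square, so G is contained in A_6. The transitive groups of degree 6 contained in A_6 are: A_4 (6T4, order 12), S_4 (6T7, order 24), (C_3 x C_3) : C_4 (6T10, order 36), PSL(2,5) (6T12, order 60), A_6 (6T15, order 360). By Dedekind's theorem, for a prime p not dividing disc(f) the degrees of the irreducible factors of f mod p form the cycle type of an element of G. Factoring f modulo the 79 such primes p <= 419 (skipping 2, 31, which divide the discriminant), each new pattern first appears at: mod 3: f = (x^2 + 2x + 2)(x^4 + x^3 + 2x^2 + 2x + 2), pattern 4+2; mod 5: f = (x^3 + 2x^2 + 4x + 4)(x^3 + 4x^2 + 3x + 4), pattern 3+3; mod 11: f = (x + 4)(x + 9)(x^2 + 6x + 1)(x^2 + 9x + 4), pattern 2+2+1+1; mod 67: f = (x + 3)(x + 4)(x + 12)(x + 57)(x + 65)(x + 66), pattern 1+1+1+1+1+1. No other pattern occurs in this range, so the set of observed cycle types is {4+2, 3+3, 2+2+1+1, 1+1+1+1+1+1}. The candidates containing elements of all these cycle types are S_4 (6T7) of order 24, (C_3 x C_3) : C_4 (6T10) of order 36, A_6 (6T15) of order 360; the others are excluded. The observed types are precisely the cycle types that occur in S_4 (6T7). Each of the other remaining candidates has further cycle types, and by the Chebotarev density theorem the matching factorization patterns would occur for a proportion of primes equal to their share of the group: (C_3 x C_3) : C_4 (6T10) additionally contains elements of type 3+1+1+1 (4 of its 36 elements, about 11% of primes); A_6 (6T15) additionally contains elements of type 5+1, 3+1+1+1 (184 of its 360 elements, about 51% of primes). None of the 79 primes tested shows any such pattern (for each of these groups the chance of that is below 10^-4), which rules them out. Hence G = S_4 (6T7), of order 24. The Galois group S_4 (6T7) has order 24, so the splitting field has degree 24 over Q.

24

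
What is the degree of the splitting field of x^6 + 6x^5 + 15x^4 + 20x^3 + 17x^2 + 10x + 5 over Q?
The degree of the splitting field over Q equals the order of the Galois group, so first determine the group. The polynomial f is an irreducible sextic over Q, so G = Gal(f/Q) is one of the 16 transitive subgroups 6T1, ..., 6T16 of S_6. The discriminant of f is -2508800, which is not a perfect square, so G is not contained in A_6. The transitive groups of degree 6 not contained in A_6 are: C_6 (6T1, order 6), S_3 (6T2, order 6), D_6 (6T3, order 12), C_3 x S_3 (6T5, order 18), A_4 x C_2 (6T6, order 24), S_4 (6T8, order 24), S_3 x S_3 (6T9, order 36), S_4 x C_2 (6T11, order 48), (S_3 x S_3) : C_2 (6T13, order 72), PGL(2,5) (6T14, order 120), S_6 (6T16, order 720). By Dedekind's theorem, for a prime p not dividing disc(f) the degrees of the irreducible factors of f mod p form the cycle type of an element of G. Factoring f modulo the 17 such primes p <= 71 (skipping 2, 5, 7, which divide the discriminant), each new pattern first appears at: mod 3: f = (x^3 + x^2 + x + 2)(x^3 + 2x^2 + 1), pattern 3+3; mod 13: f = (x^6 + 6x^5 + 2x^4 + 7x^3 + 4x^2 + 10x + 5), pattern 6; mod 19: f = (x^2 + 2x + 6)(x^4 + 4x^3 + x^2 + 13x + 4), pattern 4+2; mod 23: f = (x + 12)(x + 13)(x^4 + 4x^3 + 12x^2 + 16x + 22), pattern 4+1+1; mod 53: f = (x^2 + 2x + 46)(x^2 + 13x + 50)(x^2 + 44x + 28), pattern 2+2+2; mod 59: f = (x + 5)(x + 56)(x^2 + 7x + 56)(x^2 + 56x + 46), pattern 2+2+1+1; mod 71: f = (x + 9)(x + 12)(x + 61)(x + 64)(x^2 + 2x + 44), pattern 2+1+1+1+1. No other pattern occurs in this range, so the set of observed cycle types is {3+3, 6, 4+2, 4+1+1, 2+2+2, 2+2+1+1, 2+1+1+1+1}. The candidates containing elements of all these cycle types are S_4 x C_2 (6T11) of order 48, S_6 (6T16) of order 720; the others are excluded. The observed types are precisely the cycle types that occur in S_4 x C_2 (6T11) (apart from the identity). Each of the other remaining candidates has further cycle types, and by the Chebotarev density theorem the matching factorization patterns would occur for a proportion of primes equal to their share of the group: S_6 (6T16) additionally contains elements of type 5+1, 3+2+1, 3+1+1+1 (304 of its 720 elements, about 42% of primes). None of the 17 primes tested shows any such pattern (for each of these groups the chance of that is below 10^-4), which rules them out. Hence G = S_4 x C_2 (6T11), of order 48. The Galois group S_4 x C_2 (6T11) has order 48, so the splitting field has degree 48 over Q.

48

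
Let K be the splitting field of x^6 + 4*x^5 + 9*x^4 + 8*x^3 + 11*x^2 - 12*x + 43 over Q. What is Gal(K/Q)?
C_6

The polynomial f is an irreducible sextic over Q, so G = Gal(f/Q) is one of the 16 transitive subgroups 6T1, ..., 6T16 of S_6. The discriminant of f is -18046378835968, which is not a perfect square, so G is not contained in A_6. The transitive groups of degree 6 not contained in A_6 are: C_6 (6T1, order 6), S_3 (6T2, order 6), D_6 (6T3, order 12), C_3 x S_3 (6T5, order 18), A_4 x C_2 (6T6, order 24), S_4 (6T8, order 24), S_3 x S_3 (6T9, order 36), S_4 x C_2 (6T11, order 48), (S_3 x S_3) : C_2 (6T13, order 72), PGL(2,5) (6T14, order 120), S_6 (6T16, order 720). By Dedekind's theorem, for a prime p not dividing disc(f) the degrees of the irreducible factors of f mod p form the cycle type of an element of G. Factoring f modulo the 37 such primes p <= 167 (skipping 2, 7, which divide the discriminant), each new pattern first appears at: mod 3: f = (x^6 + x^5 + 2x^3 + 2x^2 + 1), pattern 6; mod 11: f = (x^3 + 10x + 8)(x^3 + 4x^2 + 10x + 4), pattern 3+3; mod 13: f = (x^2 + 3x + 6)(x^2 + 5x + 8)(x^2 + 9x + 12), pattern 2+2+2; mod 29: f = (x + 4)(x + 12)(x + 15)(x + 18)(x + 20)(x + 22), pattern 1+1+1+1+1+1. No other pattern occurs in this range, so the set of observed cycle types is {6, 3+3, 2+2+2, 1+1+1+1+1+1}. The candidates containing elements of all these cycle types are C_6 (6T1) of order 6, D_6 (6T3) of order 12, C_3 x S_3 (6T5) of order 18, A_4 x C_2 (6T6) of order 24, S_3 x S_3 (6T9) of order 36, S_4 x C_2 (6T11) of order 48, (S_3 x S_3) : C_2 (6T13) of order 72, PGL(2,5) (6T14) of order 120, S_6 (6T16) of order 720; the others are excluded. The observed types are precisely the cycle types that occur in C_6 (6T1). Each of the other remaining candidates has further cycle types, and by the Chebotarev density theorem the matching factorization patterns would occur for a proportion of primes equal to their share of the group: D_6 (6T3) additionally contains elements of type 2+2+1+1 (3 of its 12 elements, about 25% of primes); C_3 x S_3 (6T5) additionally contains elements of type 3+1+1+1 (4 of its 18 elements, about 22% of primes); A_4 x C_2 (6T6) additionally contains elements of type 2+2+1+1, 2+1+1+1+1 (6 of its 24 elements, about 25% of primes); S_3 x S_3 (6T9) additionally contains elements of type 3+1+1+1, 2+2+1+1 (13 of its 36 elements, about 36% of primes); S_4 x C_2 (6T11) additionally contains elements of type 4+2, 4+1+1, 2+2+1+1, 2+1+1+1+1 (24 of its 48 elements, about 50% of primes); (S_3 x S_3) : C_2 (6T13) additionally contains elements of type 4+2, 3+2+1, 3+1+1+1, 2+2+1+1, 2+1+1+1+1 (49 of its 72 elements, about 68% of primes); PGL(2,5) (6T14) additionally contains elements of type 5+1, 4+1+1, 2+2+1+1 (69 of its 120 elements, about 58% of primes); S_6 (6T16) additionally contains elements of type 5+1, 4+2, 4+1+1, 3+2+1, 3+1+1+1, 2+2+1+1, 2+1+1+1+1 (544 of its 720 elements, about 76% of primes). None of the 37 primes tested shows any such pattern (for each of these groups the chance of that is below 10^-4), which rules them out. Hence G = C_6 (6T1), of order 6.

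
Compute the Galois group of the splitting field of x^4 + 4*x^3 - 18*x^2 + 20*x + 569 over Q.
A_4

The polynomial is an irreducible quartic over Q and its discriminant is 12230590464 = 110592^2, a perfect square, so the Galois group is contained in A_4. The resolvent cubic y^3 + 18*y^2 - 2196*y - 50472 is irreducible over Q. An irreducible resolvent with square discriminant gives A_4.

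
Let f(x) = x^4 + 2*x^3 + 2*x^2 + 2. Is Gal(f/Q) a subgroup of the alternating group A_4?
Yes

The polynomial is irreducible of degree 4 over Q. Its discriminant is 3136 = 56^2, a perfect square. A Galois group lies in the alternating group exactly when the discriminant is a square in Q, so the Galois group (A_4) is contained in A_4.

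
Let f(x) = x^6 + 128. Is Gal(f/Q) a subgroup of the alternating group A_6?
The polynomial is irreducible of degree 6 over Q. Its discriminant is -1603087953297408, which is not a perfect square. A Galois group lies in the alternating group exactly when the discriminant is a square in Q, so the Galois group (D_6) is not contained in A_6.

No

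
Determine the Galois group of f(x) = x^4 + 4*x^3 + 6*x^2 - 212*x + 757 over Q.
A_4, the alternating group on 4 letters

The polynomial is an irreducible quartic over Q and its discriminant is 176319369216 = 419904^2, a perfect square, so the Galois group is contained in A_4. The resolvent cubic y^3 - 6*y^2 - 3876*y - 38888 is irreducible over Q. An irreducible resolvent with square discriminant gives A_4.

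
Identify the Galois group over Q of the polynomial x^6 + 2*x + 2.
S_6 (also written S6)

The polynomial f is an irreducible sextic over Q, so G = Gal(f/Q) is one of the 16 transitive subgroups 6T1, ..., 6T16 of S_6. The discriminant of f is -1292992, which is not a perfect square, so G is not contained in A_6. The transitive groups of degree 6 not contained in A_6 are: C_6 (6T1, order 6), S_3 (6T2, order 6), D_6 (6T3, order 12), C_3 x S_3 (6T5, order 18), A_4 x C_2 (6T6, order 24), S_4 (6T8, order 24), S_3 x S_3 (6T9, order 36), S_4 x C_2 (6T11, order 48), (S_3 x S_3) : C_2 (6T13, order 72), PGL(2,5) (6T14, order 120), S_6 (6T16, order 720). By Dedekind's theorem, for a prime p not dividing disc(f) the degrees of the irreducible factors of f mod p form the cycle type of an element of G. Factoring f modulo the 3 such primes p <= 7 (skipping 2, which divides the discriminant), each new pattern first appears at: mod 3: f = (x^6 + 2x + 2), pattern 6; mod 5: f = (x + 3)(x + 4)(x^4 + 3x^3 + 2x^2 + 1), pattern 4+1+1; mod 7: f = (x + 5)(x^2 + 4x + 5)(x^3 + 5x^2 + 4), pattern 3+2+1. No other pattern occurs in this range, so the set of observed cycle types is {6, 4+1+1, 3+2+1}. Among the candidates above, the only group containing elements of all these cycle types is S_6 (6T16); every other candidate lacks at least one of them. Hence G = S_6 (6T16), of order 720.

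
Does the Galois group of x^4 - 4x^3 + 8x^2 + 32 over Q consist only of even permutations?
The polynomial is irreducible of degree 4 over Q. Its discriminant is 12845056 = 3584^2, a perfect square. A Galois group lies in the alternating group exactly when the discriminant is a square in Q, so the Galois group (A_4) is contained in A_4.

Yes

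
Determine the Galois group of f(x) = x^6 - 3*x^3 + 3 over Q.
C_3 x S_3 (order 18)

The polynomial f is an irreducible sextic over Q, so G = Gal(f/Q) is one of the 16 transitive subgroups 6T1, ..., 6T16 of S_6. The discriminant of f is -177147, which is not a perfect square, so G is not contained in A_6. The transitive groups of degree 6 not contained in A_6 are: C_6 (6T1, order 6), S_3 (6T2, order 6), D_6 (6T3, order 12), C_3 x S_3 (6T5, order 18), A_4 x C_2 (6T6, order 24), S_4 (6T8, order 24), S_3 x S_3 (6T9, order 36), S_4 x C_2 (6T11, order 48), (S_3 x S_3) : C_2 (6T13, order 72), PGL(2,5) (6T14, order 120), S_6 (6T16, order 720). By Dedekind's theorem, for a prime p not dividing disc(f) the degrees of the irreducible factors of f mod p form the cycle type of an element of G. Factoring f modulo the 33 such primes p <= 139 (skipping 3, which divides the discriminant), each new pattern first appears at: mod 2: f = (x^6 + x^3 + 1), pattern 6; mod 7: f = (x + 1)(x + 2)(x + 4)(x^3 + 3), pattern 3+1+1+1; mod 17: f = (x^2 + x + 7)(x^2 + 4x + 7)(x^2 + 12x + 7), pattern 2+2+2; mod 19: f = (x^3 + 6)(x^3 + 10), pattern 3+3; mod 73: f = (x + 13)(x + 21)(x + 22)(x + 29)(x + 30)(x + 31), pattern 1+1+1+1+1+1. No other pattern occurs in this range, so the set of observed cycle types is {6, 3+1+1+1, 2+2+2, 3+3, 1+1+1+1+1+1}. The candidates containing elements of all these cycle types are C_3 x S_3 (6T5) of order 18, S_3 x S_3 (6T9) of order 36, (S_3 x S_3) : C_2 (6T13) of order 72, S_6 (6T16) of order 720; the others are excluded. The observed types are precisely the cycle types that occur in C_3 x S_3 (6T5). Each of the other remaining candidates has further cycle types, and by the Chebotarev density theorem the matching factorization patterns would occur for a proportion of primes equal to their share of the group: S_3 x S_3 (6T9) additionally contains elements of type 2+2+1+1 (9 of its 36 elements, about 25% of primes); (S_3 x S_3) : C_2 (6T13) additionally contains elements of type 4+2, 3+2+1, 2+2+1+1, 2+1+1+1+1 (45 of its 72 elements, about 62% of primes); S_6 (6T16) additionally contains elements of type 5+1, 4+2, 4+1+1, 3+2+1, 2+2+1+1, 2+1+1+1+1 (504 of its 720 elements, about 70% of primes). None of the 33 primes tested shows any such pattern (for each of these groups the chance of that is below 10^-4), which rules them out. Hence G = C_3 x S_3 (6T5), of order 18.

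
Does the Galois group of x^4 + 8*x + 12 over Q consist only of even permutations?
The polynomial is irreducible of degree 4 over Q. Its discriminant is 331776 = 576^2, a perfect square. A Galois group lies in the alternating group exactly when the discriminant is a square in Q, so the Galois group (A_4) is contained in A_4.

Yes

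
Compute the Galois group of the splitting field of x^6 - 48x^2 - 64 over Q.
6T4: A_4

The polynomial f is an irreducible sextic over Q, so G = Gal(f/Q) is one of the 16 transitive subgroups 6T1, ..., 6T16 of S_6. The discriminant of f is 450868486864896 = 21233664^2, a perfect square, so G is contained in A_6. The transitive groups of degree 6 contained in A_6 are: A_4 (6T4, order 12), S_4 (6T7, order 24), (C_3 x C_3) : C_4 (6T10, order 36), PSL(2,5) (6T12, order 60), A_6 (6T15, order 360). By Dedekind's theorem, for a prime p not dividing disc(f) the degrees of the irreducible factors of f mod p form the cycle type of an element of G. Factoring f modulo the 33 such primes p <= 149 (skipping 2, 3, which divide the discriminant), each new pattern first appears at: mod 5: f = (x^3 + 2x^2 + 2x + 3)(x^3 + 3x^2 + 2x + 2), pattern 3+3; mod 17: f = (x + 4)(x + 13)(x^2 + 5)(x^2 + 11), pattern 2+2+1+1; mod 71: f = (x + 7)(x + 8)(x + 10)(x + 61)(x + 63)(x + 64), pattern 1+1+1+1+1+1. No other pattern occurs in this range, so the set of observed cycle types is {3+3, 2+2+1+1, 1+1+1+1+1+1}. The candidates containing elements of all these cycle types are A_4 (6T4) of order 12, S_4 (6T7) of order 24, (C_3 x C_3) : C_4 (6T10) of order 36, PSL(2,5) (6T12) of order 60, A_6 (6T15) of order 360; the others are excluded. The observed types are precisely the cycle types that occur in A_4 (6T4). Each of the other remaining candidates has further cycle types, and by the Chebotarev density theorem the matching factorization patterns would occur for a proportion of primes equal to their share of the group: S_4 (6T7) additionally contains elements of type 4+2 (6 of its 24 elements, about 25% of primes); (C_3 x C_3) : C_4 (6T10) additionally contains elements of type 4+2, 3+1+1+1 (22 of its 36 elements, about 61% of primes); PSL(2,5) (6T12) additionally contains elements of type 5+1 (24 of its 60 elements, about 40% of primes); A_6 (6T15) additionally contains elements of type 5+1, 4+2, 3+1+1+1 (274 of its 360 elements, about 76% of primes). None of the 33 primes tested shows any such pattern (for each of these groups the chance of that is below 10^-4), which rules them out. Hence G = A_4 (6T4), of order 12.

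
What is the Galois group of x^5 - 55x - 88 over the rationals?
A_5 (order 60)

The polynomial f is an irreducible quintic over Q, so G = Gal(f/Q) is a transitive subgroup of S_5: one of C_5 (5T1, order 5), D_5 (5T2, order 10), F_20 (5T3, order 20), A_5 (5T4, order 60) or S_5 (5T5, order 120). The discriminant of f is 58564000000 = 242000^2, a perfect square, so G is contained in A_5. The transitive groups of degree 5 contained in A_5 are: C_5 (5T1, order 5), D_5 (5T2, order 10), A_5 (5T4, order 60). By Dedekind's theorem, for a prime p not dividing disc(f) the degrees of the irreducible factors of f mod p form the cycle type of an element of G. Factoring f modulo the 3 such primes p <= 13 (skipping 2, 5, 11, which divide the discriminant), each new pattern first appears at: mod 3: f = (x^5 + 2x + 2), pattern 5; mod 13: f = (x + 5)(x + 7)(x^3 + x^2 + 5x + 9), pattern 3+1+1. No other pattern occurs in this range, so the set of observed cycle types is {5, 3+1+1}. Among the candidates above, the only group containing elements of all these cycle types is A_5 (5T4) — each of C_5 (5T1), D_5 (5T2) lacks at least one of them. Hence G = A_5 (5T4), of order 60.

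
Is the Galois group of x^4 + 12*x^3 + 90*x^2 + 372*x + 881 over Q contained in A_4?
No

The polynomial is irreducible of degree 4 over Q. Its discriminant is 3397517312, which is not a perfect square. A Galois group lies in the alternating group exactly when the discriminant is a square in Q, so the Galois group (D_4) is not contained in A_4.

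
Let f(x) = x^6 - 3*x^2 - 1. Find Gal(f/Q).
A_4 (also written A4)

The polynomial f is an irreducible sextic over Q, so G = Gal(f/Q) is one of the 16 transitive subgroups 6T1, ..., 6T16 of S_6. The discriminant of f is 419904 = 648^2, a perfect square, so G is contained in A_6. The transitive groups of degree 6 contained in A_6 are: A_4 (6T4, order 12), S_4 (6T7, order 24), (C_3 x C_3) : C_4 (6T10, order 36), PSL(2,5) (6T12, order 60), A_6 (6T15, order 360). By Dedekind's theorem, for a prime p not dividing disc(f) the degrees of the irreducible factors of f mod p form the cycle type of an element of G. Factoring f modulo the 33 such primes p <= 149 (skipping 2, 3, which divide the discriminant), each new pattern first appears at: mod 5: f = (x^3 + x^2 + 3x + 1)(x^3 + 4x^2 + 3x + 4), pattern 3+3; mod 17: f = (x + 2)(x + 15)(x^2 + 7)(x^2 + 14), pattern 2+2+1+1; mod 71: f = (x + 4)(x + 5)(x + 32)(x + 39)(x + 66)(x + 67), pattern 1+1+1+1+1+1. No other pattern occurs in this range, so the set of observed cycle types is {3+3, 2+2+1+1, 1+1+1+1+1+1}. The candidates containing elements of all these cycle types are A_4 (6T4) of order 12, S_4 (6T7) of order 24, (C_3 x C_3) : C_4 (6T10) of order 36, PSL(2,5) (6T12) of order 60, A_6 (6T15) of order 360; the others are excluded. The observed types are precisely the cycle types that occur in A_4 (6T4). Each of the other remaining candidates has further cycle types, and by the Chebotarev density theorem the matching factorization patterns would occur for a proportion of primes equal to their share of the group: S_4 (6T7) additionally contains elements of type 4+2 (6 of its 24 elements, about 25% of primes); (C_3 x C_3) : C_4 (6T10) additionally contains elements of type 4+2, 3+1+1+1 (22 of its 36 elements, about 61% of primes); PSL(2,5) (6T12) additionally contains elements of type 5+1 (24 of its 60 elements, about 40% of primes); A_6 (6T15) additionally contains elements of type 5+1, 4+2, 3+1+1+1 (274 of its 360 elements, about 76% of primes). None of the 33 primes tested shows any such pattern (for each of these groups the chance of that is below 10^-4), which rules them out. Hence G = A_4 (6T4), of order 12.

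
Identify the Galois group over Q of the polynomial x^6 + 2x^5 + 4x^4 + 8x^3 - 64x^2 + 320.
(C_3 x C_3) : C_4

The polynomial f is an irreducible sextic over Q, so G = Gal(f/Q) is one of the 16 transitive subgroups 6T1, ..., 6T16 of S_6. The discriminant of f is 564385546240000 = 23756800^2, a perfect square, so G is contained in A_6. The transitive groups of degree 6 contained in A_6 are: A_4 (6T4, order 12), S_4 (6T7, order 24), (C_3 x C_3) : C_4 (6T10, order 36), PSL(2,5) (6T12, order 60), A_6 (6T15, order 360). By Dedekind's theorem, for a prime p not dividing disc(f) the degrees of the irreducible factors of f mod p form the cycle type of an element of G. Factoring f modulo the 19 such primes p <= 79 (skipping 2, 5, 29, which divide the discriminant), each new pattern first appears at: mod 3: f = (x^2 + 1)(x^4 + 2x^3 + 2), pattern 4+2; mod 11: f = (x^3 + 5x^2 + 9x + 3)(x^3 + 8x^2 + 10x + 4), pattern 3+3; mod 19: f = (x + 3)(x + 5)(x^2 + 5x + 15)(x^2 + 8x + 1), pattern 2+2+1+1; mod 61: f = (x + 9)(x + 23)(x + 56)(x^3 + 36x^2 + 22x + 38), pattern 3+1+1+1. No other pattern occurs in this range, so the set of observed cycle types is {4+2, 3+3, 2+2+1+1, 3+1+1+1}. The candidates containing elements of all these cycle types are (C_3 x C_3) : C_4 (6T10) of order 36, A_6 (6T15) of order 360; the others are excluded. The observed types are precisely the cycle types that occur in (C_3 x C_3) : C_4 (6T10) (apart from the identity). Each of the other remaining candidates has further cycle types, and by the Chebotarev density theorem the matching factorization patterns would occur for a proportion of primes equal to their share of the group: A_6 (6T15) additionally contains elements of type 5+1 (144 of its 360 elements, about 40% of primes). None of the 19 primes tested shows any such pattern (for each of these groups the chance of that is below 10^-4), which rules them out. Hence G = (C_3 x C_3) : C_4 (6T10), of order 36.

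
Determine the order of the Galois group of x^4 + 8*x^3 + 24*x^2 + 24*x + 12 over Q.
The degree of the splitting field over Q equals the order of the Galois group, so first determine the group. The polynomial is an irreducible quartic over Q and its discriminant is 331776 = 576^2, a perfect square, so the Galois group is contained in A_4. The resolvent cubic y^3 - 24*y^2 + 144*y - 192 is irreducible over Q. An irreducible resolvent with square discriminant gives A_4. The Galois group A_4 (4T4) has order 12, so the splitting field has degree 12 over Q.

12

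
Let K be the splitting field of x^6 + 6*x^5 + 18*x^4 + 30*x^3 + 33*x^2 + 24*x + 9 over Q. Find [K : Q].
The degree of the splitting field over Q equals the order of the Galois group, so first determine the group. The polynomial f is an irreducible sextic over Q, so G = Gal(f/Q) is one of the 16 transitive subgroups 6T1, ..., 6T16 of S_6. The discriminant of f is -16003008, which is not a perfect square, so G is not contained in A_6. The transitive groups of degree 6 not contained in A_6 are: C_6 (6T1, order 6), S_3 (6T2, order 6), D_6 (6T3, order 12), C_3 x S_3 (6T5, order 18), A_4 x C_2 (6T6, order 24), S_4 (6T8, order 24), S_3 x S_3 (6T9, order 36), S_4 x C_2 (6T11, order 48), (S_3 x S_3) : C_2 (6T13, order 72), PGL(2,5) (6T14, order 120), S_6 (6T16, order 720). By Dedekind's theorem, for a prime p not dividing disc(f) the degrees of the irreducible factors of f mod p form the cycle type of an element of G. Factoring f modulo the 21 such primes p <= 89 (skipping 2, 3, 7, which divide the discriminant), each new pattern first appears at: mod 5: f = (x^6 + x^5 + 3x^4 + 3x^2 + 4x + 4), pattern 6; mod 11: f = (x + 10)(x^5 + 7x^4 + 3x^3 + 2), pattern 5+1; mod 13: f = (x + 2)(x + 6)(x^4 + 11x^3 + 9x^2 + 8x + 4), pattern 4+1+1; mod 23: f = (x + 4)(x + 8)(x^2 + 7x + 8)(x^2 + 10x + 3), pattern 2+2+1+1; mod 43: f = (x^3 + 22x^2 + 20x + 21)(x^3 + 27x^2 + 6x + 25), pattern 3+3; mod 61: f = (x^2 + 34x + 5)(x^2 + 45x + 56)(x^2 + 49x + 46), pattern 2+2+2. No other pattern occurs in this range, so the set of observed cycle types is {6, 5+1, 4+1+1, 2+2+1+1, 3+3, 2+2+2}. The candidates containing elements of all these cycle types are PGL(2,5) (6T14) of order 120, S_6 (6T16) of order 720; the others are excluded. The observed types are precisely the cycle types that occur in PGL(2,5) (6T14) (apart from the identity). Each of the other remaining candidates has further cycle types, and by the Chebotarev density theorem the matching factorization patterns would occur for a proportion of primes equal to their share of the group: S_6 (6T16) additionally contains elements of type 4+2, 3+2+1, 3+1+1+1, 2+1+1+1+1 (265 of its 720 elements, about 37% of primes). None of the 21 primes tested shows any such pattern (for each of these groups the chance of that is below 10^-4), which rules them out. Hence G = PGL(2,5) (6T14), of order 120. The Galois group PGL(2,5) (6T14) has order 120, so the splitting field has degree 120 over Q.

120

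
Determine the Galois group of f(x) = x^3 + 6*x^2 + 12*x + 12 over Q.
S_3 (also written S3)

The polynomial is an irreducible cubic over Q and its discriminant is -432, which is not a perfect square. For an irreducible cubic, a non-square discriminant gives Galois group S_3.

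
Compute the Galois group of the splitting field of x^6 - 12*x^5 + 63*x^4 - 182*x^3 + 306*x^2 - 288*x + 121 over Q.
The polynomial f is an irreducible sextic over Q, so G = Gal(f/Q) is one of the 16 transitive subgroups 6T1, ..., 6T16 of S_6. The discriminant of f is -16003008, which is not a perfect square, so G is not contained in A_6. The transitive groups of degree 6 not contained in A_6 are: C_6 (6T1, order 6), S_3 (6T2, order 6), D_6 (6T3, order 12), C_3 x S_3 (6T5, order 18), A_4 x C_2 (6T6, order 24), S_4 (6T8, order 24), S_3 x S_3 (6T9, order 36), S_4 x C_2 (6T11, order 48), (S_3 x S_3) : C_2 (6T13, order 72), PGL(2,5) (6T14, order 120), S_6 (6T16, order 720). By Dedekind's theorem, for a prime p not dividing disc(f) the degrees of the irreducible factors of f mod p form the cycle type of an element of G. Factoring f modulo the 21 such primes p <= 89 (skipping 2, 3, 7, which divide the discriminant), each new pattern first appears at: mod 5: f = (x^6 + 3x^5 + 3x^4 + 3x^3 + x^2 + 2x + 1), pattern 6; mod 11: f = (x)(x^5 + 10x^4 + 8x^3 + 5x^2 + 9x + 9), pattern 5+1; mod 13: f = (x + 6)(x + 10)(x^4 + 11x^3 + 9x^2 + 2x + 7), pattern 4+1+1; mod 23: f = (x + 14)(x + 18)(x^2 + 11x + 14)(x^2 + 14x + 16), pattern 2+2+1+1; mod 43: f = (x^3 + 13x^2 + 20x + 27)(x^3 + 18x^2 + 24x + 22), pattern 3+3; mod 61: f = (x^2 + 10x + 35)(x^2 + 14x + 41)(x^2 + 25x + 40), pattern 2+2+2. No other pattern occurs in this range, so the set of observed cycle types is {6, 5+1, 4+1+1, 2+2+1+1, 3+3, 2+2+2}. The candidates containing elements of all these cycle types are PGL(2,5) (6T14) of order 120, S_6 (6T16) of order 720; the others are excluded. The observed types are precisely the cycle types that occur in PGL(2,5) (6T14) (apart from the identity). Each of the other remaining candidates has further cycle types, and by the Chebotarev density theorem the matching factorization patterns would occur for a proportion of primes equal to their share of the group: S_6 (6T16) additionally contains elements of type 4+2, 3+2+1, 3+1+1+1, 2+1+1+1+1 (265 of its 720 elements, about 37% of primes). None of the 21 primes tested shows any such pattern (for each of these groups the chance of that is below 10^-4), which rules them out. Hence G = PGL(2,5) (6T14), of order 120.

PGL(2,5) (order 120)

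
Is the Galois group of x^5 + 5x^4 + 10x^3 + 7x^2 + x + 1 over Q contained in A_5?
Yes

The polynomial is irreducible of degree 5 over Q. Its discriminant is 55225 = 235^2, a perfect square. A Galois group lies in the alternating group exactly when the discriminant is a square in Q, so the Galois group (D_5) is contained in A_5.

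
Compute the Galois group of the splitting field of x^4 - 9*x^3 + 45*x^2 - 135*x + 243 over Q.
S_4 (order 24)

The polynomial is an irreducible quartic over Q and its discriminant is 121699989, which is not a perfect square, so the Galois group is not contained in A_4. The resolvent cubic y^3 - 45*y^2 + 243*y + 5832 is irreducible over Q. An irreducible resolvent with non-square discriminant gives S_4.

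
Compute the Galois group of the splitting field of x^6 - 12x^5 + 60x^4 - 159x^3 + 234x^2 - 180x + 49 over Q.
S_3 x S_3, the direct product S_3 x S_3 in its degree-6 action

The polynomial f is an irreducible sextic over Q, so G = Gal(f/Q) is one of the 16 transitive subgroups 6T1, ..., 6T16 of S_6. The discriminant of f is 871199469, which is not a perfect square, so G is not contained in A_6. The transitive groups of degree 6 not contained in A_6 are: C_6 (6T1, order 6), S_3 (6T2, order 6), D_6 (6T3, order 12), C_3 x S_3 (6T5, order 18), A_4 x C_2 (6T6, order 24), S_4 (6T8, order 24), S_3 x S_3 (6T9, order 36), S_4 x C_2 (6T11, order 48), (S_3 x S_3) : C_2 (6T13, order 72), PGL(2,5) (6T14, order 120), S_6 (6T16, order 720). By Dedekind's theorem, for a prime p not dividing disc(f) the degrees of the irreducible factors of f mod p form the cycle type of an element of G. Factoring f modulo the 16 such primes p <= 67 (skipping 3, 7, 29, which divide the discriminant), each new pattern first appears at: mod 2: f = (x^6 + x^3 + 1), pattern 6; mod 5: f = (x + 1)(x + 2)(x^2 + 2x + 3)(x^2 + 3x + 4), pattern 2+2+1+1; mod 13: f = (x + 5)(x + 6)(x + 9)(x^3 + 7x^2 + 12x + 1), pattern 3+1+1+1; mod 19: f = (x^2 + 6)(x^2 + 2x + 5)(x^2 + 5x + 1), pattern 2+2+2; mod 67: f = (x^3 + 61x^2 + 12x + 11)(x^3 + 61x^2 + 12x + 41), pattern 3+3. No other pattern occurs in this range, so the set of observed cycle types is {6, 2+2+1+1, 3+1+1+1, 2+2+2, 3+3}. The candidates containing elements of all these cycle types are S_3 x S_3 (6T9) of order 36, (S_3 x S_3) : C_2 (6T13) of order 72, S_6 (6T16) of order 720; the others are excluded. The observed types are precisely the cycle types that occur in S_3 x S_3 (6T9) (apart from the identity). Each of the other remaining candidates has further cycle types, and by the Chebotarev density theorem the matching factorization patterns would occur for a proportion of primes equal to their share of the group: (S_3 x S_3) : C_2 (6T13) additionally contains elements of type 4+2, 3+2+1, 2+1+1+1+1 (36 of its 72 elements, about 50% of primes); S_6 (6T16) additionally contains elements of type 5+1, 4+2, 4+1+1, 3+2+1, 2+1+1+1+1 (459 of its 720 elements, about 64% of primes). None of the 16 primes tested shows any such pattern (for each of these groups the chance of that is below 10^-4), which rules them out. Hence G = S_3 x S_3 (6T9), of order 36.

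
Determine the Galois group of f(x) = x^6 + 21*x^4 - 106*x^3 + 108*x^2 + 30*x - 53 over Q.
A_4 x C_2 (also written A4xC2)

The polynomial f is an irreducible sextic over Q, so G = Gal(f/Q) is one of the 16 transitive subgroups 6T1, ..., 6T16 of S_6. The discriminant of f is -3109149943101504, which is not a perfect square, so G is not contained in A_6. The transitive groups of degree 6 not contained in A_6 are: C_6 (6T1, order 6), S_3 (6T2, order 6), D_6 (6T3, order 12), C_3 x S_3 (6T5, order 18), A_4 x C_2 (6T6, order 24), S_4 (6T8, order 24), S_3 x S_3 (6T9, order 36), S_4 x C_2 (6T11, order 48), (S_3 x S_3) : C_2 (6T13, order 72), PGL(2,5) (6T14, order 120), S_6 (6T16, order 720). By Dedekind's theorem, for a prime p not dividing disc(f) the degrees of the irreducible factors of f mod p form the cycle type of an element of G. Factoring f modulo the 33 such primes p <= 149 (skipping 2, 3, which divide the discriminant), each new pattern first appears at: mod 5: f = (x^3 + x^2 + 3x + 1)(x^3 + 4x^2 + 4x + 2), pattern 3+3; mod 7: f = (x^6 + 6x^3 + 3x^2 + 2x + 3), pattern 6; mod 17: f = (x + 1)(x + 7)(x^2 + 3x + 10)(x^2 + 6x + 16), pattern 2+2+1+1; mod 19: f = (x + 8)(x + 10)(x + 12)(x + 14)(x^2 + 13x + 6), pattern 2+1+1+1+1; mod 71: f = (x^2 + 32x + 44)(x^2 + 50x + 35)(x^2 + 60x + 25), pattern 2+2+2. No other pattern occurs in this range, so the set of observed cycle types is {3+3, 6, 2+2+1+1, 2+1+1+1+1, 2+2+2}. The candidates containing elements of all these cycle types are A_4 x C_2 (6T6) of order 24, S_4 x C_2 (6T11) of order 48, (S_3 x S_3) : C_2 (6T13) of order 72, S_6 (6T16) of order 720; the others are excluded. The observed types are precisely the cycle types that occur in A_4 x C_2 (6T6) (apart from the identity). Each of the other remaining candidates has further cycle types, and by the Chebotarev density theorem the matching factorization patterns would occur for a proportion of primes equal to their share of the group: S_4 x C_2 (6T11) additionally contains elements of type 4+2, 4+1+1 (12 of its 48 elements, about 25% of primes); (S_3 x S_3) : C_2 (6T13) additionally contains elements of type 4+2, 3+2+1, 3+1+1+1 (34 of its 72 elements, about 47% of primes); S_6 (6T16) additionally contains elements of type 5+1, 4+2, 4+1+1, 3+2+1, 3+1+1+1 (484 of its 720 elements, about 67% of primes). None of the 33 primes tested shows any such pattern (for each of these groups the chance of that is below 10^-4), which rules them out. Hence G = A_4 x C_2 (6T6), of order 24.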